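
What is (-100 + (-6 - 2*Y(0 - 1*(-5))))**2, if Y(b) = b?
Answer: 13456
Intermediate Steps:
(-100 + (-6 - 2*Y(0 - 1*(-5))))**2 = (-100 + (-6 - 2*(0 - 1*(-5))))**2 = (-100 + (-6 - 2*(0 + 5)))**2 = (-100 + (-6 - 2*5))**2 = (-100 + (-6 - 10))**2 = (-100 - 16)**2 = (-116)**2 = 13456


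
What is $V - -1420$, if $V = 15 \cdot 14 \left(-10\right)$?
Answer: $-680$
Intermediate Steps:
$V = -2100$ ($V = 210 \left(-10\right) = -2100$)
$V - -1420 = -2100 - -1420 = -2100 + 1420 = -680$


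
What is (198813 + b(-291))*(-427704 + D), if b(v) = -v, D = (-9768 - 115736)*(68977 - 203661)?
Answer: 3365445560483328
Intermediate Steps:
D = 16903380736 (D = -125504*(-134684) = 16903380736)
(198813 + b(-291))*(-427704 + D) = (198813 - 1*(-291))*(-427704 + 16903380736) = (198813 + 291)*16902953032 = 199104*16902953032 = 3365445560483328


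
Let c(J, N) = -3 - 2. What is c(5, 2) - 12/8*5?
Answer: -25/2 ≈ -12.500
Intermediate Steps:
c(J, N) = -5
c(5, 2) - 12/8*5 = -5 - 12/8*5 = -5 - 12*⅛*5 = -5 - 3/2*5 = -5 - 15/2 = -25/2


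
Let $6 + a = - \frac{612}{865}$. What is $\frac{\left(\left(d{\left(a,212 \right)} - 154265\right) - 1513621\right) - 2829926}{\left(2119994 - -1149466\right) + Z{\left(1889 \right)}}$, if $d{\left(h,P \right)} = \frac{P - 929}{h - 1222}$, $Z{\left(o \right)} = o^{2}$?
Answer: $- \frac{4780417903379}{7267412455792} \approx -0.65779$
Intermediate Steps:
$a = - \frac{5802}{865}$ ($a = -6 - \frac{612}{865} = - \frac{5802}{865} \approx -6.7075$)
$d{\left(h,P \right)} = \frac{-929 + P}{-1222 + h}$
$\frac{\left(\left(d{\left(a,212 \right)} - 154265\right) - 1513621\right) - 2829926}{\left(2119994 - -1149466\right) + Z{\left(1889 \right)}} = \frac{\left(\left(\frac{-929 + 212}{-1222 - \frac{5802}{865}} - 154265\right) - 1513621\right) - 2829926}{\left(2119994 - -1149466\right) + 1889^{2}} = \frac{\left(\left(\frac{1}{- \frac{1062832}{865}} \left(-717\right) - 154265\right) - 1513621\right) - 2829926}{\left(2119994 + 1149466\right) + 3568321} = \frac{\left(\left(\left(- \frac{865}{1062832}\right) \left(-717\right) - 154265\right) - 1513621\right) - 2829926}{3269460 + 3568321} = \frac{\left(\left(\frac{620205}{1062832} - 154265\right) - 1513621\right) - 2829926}{6837781} = \left(\left(- \frac{163957158275}{1062832} - 1513621\right) - 2829926\right) \frac{1}{6837781} = \left(- \frac{1772681992947}{1062832} - 2829926\right) \frac{1}{6837781} = \left(- \frac{4780417903379}{1062832}\right) \frac{1}{6837781} = - \frac{4780417903379}{7267412455792}$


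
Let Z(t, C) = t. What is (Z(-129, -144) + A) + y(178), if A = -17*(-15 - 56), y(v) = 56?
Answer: 1134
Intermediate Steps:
A = 1207 (A = -17*(-71) = 1207)
(Z(-129, -144) + A) + y(178) = (-129 + 1207) + 56 = 1078 + 56 = 1134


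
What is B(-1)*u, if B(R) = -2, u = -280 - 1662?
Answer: 3884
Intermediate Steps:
u = -1942
B(-1)*u = -2*(-1942) = 3884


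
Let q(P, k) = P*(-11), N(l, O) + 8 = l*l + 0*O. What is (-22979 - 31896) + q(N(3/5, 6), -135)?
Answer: -1369774/25 ≈ -54791.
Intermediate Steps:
N(l, O) = -8 + l² (N(l, O) = -8 + (l*l + 0*O) = -8 + (l² + 0) = -8 + l²)
q(P, k) = -11*P
(-22979 - 31896) + q(N(3/5, 6), -135) = (-22979 - 31896) - 11*(-8 + (3/5)²) = -54875 - 11*(-8 + (3*(⅕))²) = -54875 - 11*(-8 + (⅗)²) = -54875 - 11*(-8 + 9/25) = -54875 - 11*(-191/25) = -54875 + 2101/25 = -1369774/25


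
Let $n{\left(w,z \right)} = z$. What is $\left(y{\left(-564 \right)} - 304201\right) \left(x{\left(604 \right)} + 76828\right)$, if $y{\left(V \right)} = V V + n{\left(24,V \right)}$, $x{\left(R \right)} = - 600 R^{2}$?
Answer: $-2916993063532$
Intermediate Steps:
$y{\left(V \right)} = V + V^{2}$ ($y{\left(V \right)} = V V + V = V^{2} + V = V + V^{2}$)
$\left(y{\left(-564 \right)} - 304201\right) \left(x{\left(604 \right)} + 76828\right) = \left(- 564 \left(1 - 564\right) - 304201\right) \left(- 600 \cdot 604^{2} + 76828\right) = \left(\left(-564\right) \left(-563\right) - 304201\right) \left(\left(-600\right) 364816 + 76828\right) = \left(317532 - 304201\right) \left(-218889600 + 76828\right) = 13331 \left(-218812772\right) = -2916993063532$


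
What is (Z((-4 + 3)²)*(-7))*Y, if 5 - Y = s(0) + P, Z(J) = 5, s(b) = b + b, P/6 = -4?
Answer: -1015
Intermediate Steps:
P = -24 (P = 6*(-4) = -24)
s(b) = 2*b
Y = 29 (Y = 5 - (2*0 - 24) = 5 - (0 - 24) = 5 - 1*(-24) = 5 + 24 = 29)
(Z((-4 + 3)²)*(-7))*Y = (5*(-7))*29 = -35*29 = -1015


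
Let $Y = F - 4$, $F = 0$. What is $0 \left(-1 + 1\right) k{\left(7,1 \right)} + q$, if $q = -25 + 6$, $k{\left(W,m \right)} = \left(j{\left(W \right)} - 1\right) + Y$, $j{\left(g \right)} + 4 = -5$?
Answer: $-19$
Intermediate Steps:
$j{\left(g \right)} = -9$ ($j{\left(g \right)} = -4 - 5 = -9$)
$Y = -4$ ($Y = 0 - 4 = -4$)
$k{\left(W,m \right)} = -14$ ($k{\left(W,m \right)} = \left(-9 - 1\right) - 4 = -10 - 4 = -14$)
$q = -19$
$0 \left(-1 + 1\right) k{\left(7,1 \right)} + q = 0 \left(-1 + 1\right) \left(-14\right) - 19 = 0 \cdot 0 \left(-14\right) - 19 = 0 \left(-14\right) - 19 = 0 - 19 = -19$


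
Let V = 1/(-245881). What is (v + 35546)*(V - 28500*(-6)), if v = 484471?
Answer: 21864453295546983/245881 ≈ 8.8923e+10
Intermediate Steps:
V = -1/245881 ≈ -4.0670e-6
(v + 35546)*(V - 28500*(-6)) = (484471 + 35546)*(-1/245881 - 28500*(-6)) = 520017*(-1/245881 + 171000) = 520017*(42045650999/245881) = 21864453295546983/245881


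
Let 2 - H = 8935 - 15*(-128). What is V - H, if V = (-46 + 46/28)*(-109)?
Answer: 219631/14 ≈ 15688.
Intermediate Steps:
V = 67689/14 (V = (-46 + 46*(1/28))*(-109) = (-46 + 23/14)*(-109) = -621/14*(-109) = 67689/14 ≈ 4834.9)
H = -10853 (H = 2 - (8935 - 15*(-128)) = 2 - (8935 - 1*(-1920)) = 2 - (8935 + 1920) = 2 - 1*10855 = 2 - 10855 = -10853)
V - H = 67689/14 - 1*(-10853) = 67689/14 + 10853 = 219631/14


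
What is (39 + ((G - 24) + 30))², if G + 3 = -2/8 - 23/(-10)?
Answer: 776161/400 ≈ 1940.4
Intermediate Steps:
G = -19/20 (G = -3 + (-2/8 - 23/(-10)) = -3 + (-2*⅛ - 23*(-⅒)) = -3 + (-¼ + 23/10) = -3 + 41/20 = -19/20 ≈ -0.95000)
(39 + ((G - 24) + 30))² = (39 + ((-19/20 - 24) + 30))² = (39 + (-499/20 + 30))² = (39 + 101/20)² = (881/20)² = 776161/400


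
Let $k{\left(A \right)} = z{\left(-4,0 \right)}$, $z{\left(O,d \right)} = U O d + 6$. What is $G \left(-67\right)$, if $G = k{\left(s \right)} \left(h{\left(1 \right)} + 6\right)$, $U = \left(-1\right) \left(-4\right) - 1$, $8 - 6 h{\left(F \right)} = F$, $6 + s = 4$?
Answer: $-2881$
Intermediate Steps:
$s = -2$ ($s = -6 + 4 = -2$)
$h{\left(F \right)} = \frac{4}{3} - \frac{F}{6}$
$U = 3$ ($U = 4 - 1 = 3$)
$z{\left(O,d \right)} = 6 + 3 O d$ ($z{\left(O,d \right)} = 3 O d + 6 = 6 + 3 O d$)
$k{\left(A \right)} = 6$ ($k{\left(A \right)} = 6 + 3 \left(-4\right) 0 = 6 + 0 = 6$)
$G = 43$ ($G = 6 \left(\left(\frac{4}{3} - \frac{1}{6}\right) + 6\right) = 6 \left(\frac{7}{6} + 6\right) = 6 \cdot \frac{43}{6} = 43$)
$G \left(-67\right) = 43 \left(-67\right) = -2881$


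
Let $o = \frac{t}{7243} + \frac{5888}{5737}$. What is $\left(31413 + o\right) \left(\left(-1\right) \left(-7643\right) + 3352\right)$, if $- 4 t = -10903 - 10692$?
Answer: $\frac{57410650530473085}{166212364} \approx 3.4541 \cdot 10^{8}$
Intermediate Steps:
$t = \frac{21595}{4}$ ($t = - \frac{-10903 - 10692}{4} = \left(- \frac{1}{4}\right) \left(-21595\right) = \frac{21595}{4} \approx 5398.8$)
$o = \frac{294477651}{166212364}$ ($o = \frac{21595}{4 \cdot 7243} + \frac{5888}{5737} = \frac{21595}{4} \cdot \frac{1}{7243} + 5888 \cdot \frac{1}{5737} = \frac{21595}{28972} + \frac{5888}{5737} = \frac{294477651}{166212364} \approx 1.7717$)
$\left(31413 + o\right) \left(\left(-1\right) \left(-7643\right) + 3352\right) = \left(31413 + \frac{294477651}{166212364}\right) \left(\left(-1\right) \left(-7643\right) + 3352\right) = \frac{5221523467983 \left(7643 + 3352\right)}{166212364} = \frac{5221523467983}{166212364} \cdot 10995 = \frac{57410650530473085}{166212364}$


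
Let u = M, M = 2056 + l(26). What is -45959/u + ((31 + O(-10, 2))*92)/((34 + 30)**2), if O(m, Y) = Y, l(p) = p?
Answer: -22740889/1065984 ≈ -21.333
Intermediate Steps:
M = 2082 (M = 2056 + 26 = 2082)
u = 2082
-45959/u + ((31 + O(-10, 2))*92)/((34 + 30)**2) = -45959/2082 + ((31 + 2)*92)/((34 + 30)**2) = -45959*1/2082 + (33*92)/(64**2) = -45959/2082 + 3036/4096 = -45959/2082 + 3036*(1/4096) = -45959/2082 + 759/1024 = -22740889/1065984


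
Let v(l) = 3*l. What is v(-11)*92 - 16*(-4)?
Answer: -2972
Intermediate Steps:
v(-11)*92 - 16*(-4) = (3*(-11))*92 - 16*(-4) = -33*92 + 64 = -3036 + 64 = -2972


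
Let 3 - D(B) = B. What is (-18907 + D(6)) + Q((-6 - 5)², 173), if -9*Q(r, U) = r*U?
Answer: -191123/9 ≈ -21236.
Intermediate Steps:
D(B) = 3 - B
Q(r, U) = -U*r/9 (Q(r, U) = -r*U/9 = -U*r/9)
(-18907 + D(6)) + Q((-6 - 5)², 173) = (-18907 + (3 - 1*6)) - ⅑*173*(-6 - 5)² = (-18907 + (3 - 6)) - ⅑*173*(-11)² = (-18907 - 3) - ⅑*173*121 = -18910 - 20933/9 = -191123/9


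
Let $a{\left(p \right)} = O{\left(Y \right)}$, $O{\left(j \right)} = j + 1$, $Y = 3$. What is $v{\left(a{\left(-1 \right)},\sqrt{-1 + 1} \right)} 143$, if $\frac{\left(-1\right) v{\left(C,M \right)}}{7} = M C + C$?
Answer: $-4004$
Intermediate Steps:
$O{\left(j \right)} = 1 + j$
$a{\left(p \right)} = 4$ ($a{\left(p \right)} = 1 + 3 = 4$)
$v{\left(C,M \right)} = - 7 C - 7 C M$ ($v{\left(C,M \right)} = - 7 \left(M C + C\right) = - 7 \left(C M + C\right) = - 7 \left(C + C M\right) = - 7 C - 7 C M$)
$v{\left(a{\left(-1 \right)},\sqrt{-1 + 1} \right)} 143 = \left(-7\right) 4 \left(1 + \sqrt{-1 + 1}\right) 143 = \left(-7\right) 4 \left(1 + \sqrt{0}\right) 143 = \left(-7\right) 4 \left(1 + 0\right) 143 = \left(-7\right) 4 \cdot 1 \cdot 143 = \left(-28\right) 143 = -4004$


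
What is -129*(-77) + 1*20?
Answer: 9953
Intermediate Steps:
-129*(-77) + 1*20 = 9933 + 20 = 9953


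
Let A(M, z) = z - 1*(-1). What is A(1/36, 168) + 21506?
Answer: 21675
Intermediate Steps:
A(M, z) = 1 + z (A(M, z) = z + 1 = 1 + z)
A(1/36, 168) + 21506 = (1 + 168) + 21506 = 169 + 21506 = 21675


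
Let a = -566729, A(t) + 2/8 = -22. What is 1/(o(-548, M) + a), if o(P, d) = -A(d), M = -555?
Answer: -4/2266827 ≈ -1.7646e-6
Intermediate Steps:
A(t) = -89/4 (A(t) = -1/4 - 22 = -89/4)
o(P, d) = 89/4 (o(P, d) = -1*(-89/4) = 89/4)
1/(o(-548, M) + a) = 1/(89/4 - 566729) = 1/(-2266827/4) = -4/2266827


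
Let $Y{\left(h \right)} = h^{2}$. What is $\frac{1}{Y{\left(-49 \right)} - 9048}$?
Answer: $- \frac{1}{6647} \approx -0.00015044$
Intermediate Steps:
$\frac{1}{Y{\left(-49 \right)} - 9048} = \frac{1}{\left(-49\right)^{2} - 9048} = \frac{1}{2401 - 9048} = \frac{1}{-6647} = - \frac{1}{6647}$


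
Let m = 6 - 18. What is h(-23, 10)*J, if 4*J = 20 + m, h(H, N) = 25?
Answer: 50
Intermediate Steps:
m = -12
J = 2 (J = (20 - 12)/4 = (¼)*8 = 2)
h(-23, 10)*J = 25*2 = 50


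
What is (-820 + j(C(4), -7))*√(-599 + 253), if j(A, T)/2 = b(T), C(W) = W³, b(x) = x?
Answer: -834*I*√346 ≈ -15513.0*I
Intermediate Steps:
j(A, T) = 2*T
(-820 + j(C(4), -7))*√(-599 + 253) = (-820 + 2*(-7))*√(-599 + 253) = (-820 - 14)*√(-346) = -834*I*√346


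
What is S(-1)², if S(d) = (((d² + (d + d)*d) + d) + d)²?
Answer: 1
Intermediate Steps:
S(d) = (2*d + 3*d²)² (S(d) = (((d² + (2*d)*d) + d) + d)² = (((d² + 2*d²) + d) + d)² = ((3*d² + d) + d)² = ((d + 3*d²) + d)² = (2*d + 3*d²)²)
S(-1)² = ((-1)²*(2 + 3*(-1))²)² = (1*(2 - 3)²)² = (1*(-1)²)² = (1*1)² = 1² = 1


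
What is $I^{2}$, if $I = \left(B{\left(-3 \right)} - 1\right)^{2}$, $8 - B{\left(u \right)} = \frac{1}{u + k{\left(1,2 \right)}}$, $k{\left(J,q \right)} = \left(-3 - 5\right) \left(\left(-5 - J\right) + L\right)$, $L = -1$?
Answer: $\frac{18741610000}{7890481} \approx 2375.2$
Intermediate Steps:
$k{\left(J,q \right)} = 48 + 8 J$ ($k{\left(J,q \right)} = \left(-3 - 5\right) \left(\left(-5 - J\right) - 1\right) = - 8 \left(-6 - J\right) = 48 + 8 J$)
$B{\left(u \right)} = 8 - \frac{1}{56 + u}$ ($B{\left(u \right)} = 8 - \frac{1}{u + \left(48 + 8 \cdot 1\right)} = 8 - \frac{1}{u + \left(48 + 8\right)} = 8 - \frac{1}{u + 56} = 8 - \frac{1}{56 + u}$)
$I = \frac{136900}{2809}$ ($I = \left(\frac{447 + 8 \left(-3\right)}{56 - 3} - 1\right)^{2} = \left(\frac{447 - 24}{53} - 1\right)^{2} = \left(\frac{1}{53} \cdot 423 - 1\right)^{2} = \left(\frac{423}{53} - 1\right)^{2} = \left(\frac{370}{53}\right)^{2} = \frac{136900}{2809} \approx 48.736$)
$I^{2} = \left(\frac{136900}{2809}\right)^{2} = \frac{18741610000}{7890481}$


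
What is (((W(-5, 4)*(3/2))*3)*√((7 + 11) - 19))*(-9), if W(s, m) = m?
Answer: -162*I ≈ -162.0*I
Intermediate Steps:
(((W(-5, 4)*(3/2))*3)*√((7 + 11) - 19))*(-9) = (((4*(3/2))*3)*√((7 + 11) - 19))*(-9) = (((4*(3*(½)))*3)*√(18 - 19))*(-9) = (((4*(3/2))*3)*√(-1))*(-9) = ((6*3)*I)*(-9) = (18*I)*(-9) = -162*I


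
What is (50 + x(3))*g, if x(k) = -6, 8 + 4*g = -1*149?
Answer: -1727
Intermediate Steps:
g = -157/4 (g = -2 + (-1*149)/4 = -2 + (¼)*(-149) = -2 - 149/4 = -157/4 ≈ -39.250)
(50 + x(3))*g = (50 - 6)*(-157/4) = 44*(-157/4) = -1727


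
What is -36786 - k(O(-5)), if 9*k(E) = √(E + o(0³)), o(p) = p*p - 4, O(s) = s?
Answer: -36786 - I/3 ≈ -36786.0 - 0.33333*I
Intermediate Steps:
o(p) = -4 + p² (o(p) = p² - 4 = -4 + p²)
k(E) = √(-4 + E)/9 (k(E) = √(E + (-4 + (0³)²))/9 = √(E + (-4 + 0²))/9 = √(E + (-4 + 0))/9 = √(E - 4)/9 = √(-4 + E)/9)
-36786 - k(O(-5)) = -36786 - √(-4 - 5)/9 = -36786 - √(-9)/9 = -36786 - 3*I/9 = -36786 - I/3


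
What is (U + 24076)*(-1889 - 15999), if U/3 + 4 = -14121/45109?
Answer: -19416719445344/45109 ≈ -4.3044e+8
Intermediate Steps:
U = -583671/45109 (U = -12 + 3*(-14121/45109) = -12 - 42363/45109 = -583671/45109 ≈ -12.939)
(U + 24076)*(-1889 - 15999) = (-583671/45109 + 24076)*(-1889 - 15999) = (1085460613/45109)*(-17888) = -19416719445344/45109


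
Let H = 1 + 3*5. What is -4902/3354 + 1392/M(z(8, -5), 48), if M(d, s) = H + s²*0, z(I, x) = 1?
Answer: 1112/13 ≈ 85.538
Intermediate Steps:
H = 16 (H = 1 + 15 = 16)
M(d, s) = 16 (M(d, s) = 16 + s²*0 = 16 + 0 = 16)
-4902/3354 + 1392/M(z(8, -5), 48) = -4902/3354 + 1392/16 = -4902*1/3354 + 1392*(1/16) = -19/13 + 87 = 1112/13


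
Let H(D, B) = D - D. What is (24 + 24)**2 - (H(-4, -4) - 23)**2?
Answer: 1775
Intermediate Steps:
H(D, B) = 0
(24 + 24)**2 - (H(-4, -4) - 23)**2 = (24 + 24)**2 - (0 - 23)**2 = 48**2 - 1*(-23)**2 = 2304 - 1*529 = 2304 - 529 = 1775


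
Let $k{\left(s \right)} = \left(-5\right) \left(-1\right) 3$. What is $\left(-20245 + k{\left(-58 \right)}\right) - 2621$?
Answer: $-22851$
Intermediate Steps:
$k{\left(s \right)} = 15$ ($k{\left(s \right)} = 5 \cdot 3 = 15$)
$\left(-20245 + k{\left(-58 \right)}\right) - 2621 = \left(-20245 + 15\right) - 2621 = -20230 - 2621 = -22851$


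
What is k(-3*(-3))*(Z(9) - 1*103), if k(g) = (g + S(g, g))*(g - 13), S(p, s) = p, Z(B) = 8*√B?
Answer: 5688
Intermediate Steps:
k(g) = 2*g*(-13 + g) (k(g) = (g + g)*(g - 13) = (2*g)*(-13 + g) = 2*g*(-13 + g))
k(-3*(-3))*(Z(9) - 1*103) = (2*(-3*(-3))*(-13 - 3*(-3)))*(8*√9 - 1*103) = (2*9*(-13 + 9))*(8*3 - 103) = (2*9*(-4))*(24 - 103) = -72*(-79) = 5688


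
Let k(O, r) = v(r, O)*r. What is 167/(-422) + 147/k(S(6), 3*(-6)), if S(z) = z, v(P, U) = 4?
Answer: -12343/5064 ≈ -2.4374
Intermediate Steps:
k(O, r) = 4*r
167/(-422) + 147/k(S(6), 3*(-6)) = 167/(-422) + 147/((4*(3*(-6)))) = 167*(-1/422) + 147/((4*(-18))) = -167/422 + 147/(-72) = -167/422 + 147*(-1/72) = -167/422 - 49/24 = -12343/5064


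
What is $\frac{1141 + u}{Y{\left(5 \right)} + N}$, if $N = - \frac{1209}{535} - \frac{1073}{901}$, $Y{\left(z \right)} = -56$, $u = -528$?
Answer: $- \frac{295487455}{28657324} \approx -10.311$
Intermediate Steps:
$N = - \frac{1663364}{482035}$ ($N = \left(-1209\right) \frac{1}{535} - \frac{1073}{901} = - \frac{1209}{535} - \frac{1073}{901} = - \frac{1663364}{482035} \approx -3.4507$)
$\frac{1141 + u}{Y{\left(5 \right)} + N} = \frac{1141 - 528}{-56 - \frac{1663364}{482035}} = \frac{613}{- \frac{28657324}{482035}} = 613 \left(- \frac{482035}{28657324}\right) = - \frac{295487455}{28657324}$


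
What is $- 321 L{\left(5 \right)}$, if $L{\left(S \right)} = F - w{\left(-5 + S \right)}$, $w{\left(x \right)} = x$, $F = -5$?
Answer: $1605$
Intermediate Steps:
$L{\left(S \right)} = - S$ ($L{\left(S \right)} = -5 - \left(-5 + S\right) = - S$)
$- 321 L{\left(5 \right)} = - 321 \left(\left(-1\right) 5\right) = \left(-321\right) \left(-5\right) = 1605$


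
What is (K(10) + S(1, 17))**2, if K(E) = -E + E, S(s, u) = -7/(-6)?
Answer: 49/36 ≈ 1.3611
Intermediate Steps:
S(s, u) = 7/6 (S(s, u) = -7*(-1/6) = 7/6)
K(E) = 0
(K(10) + S(1, 17))**2 = (0 + 7/6)**2 = (7/6)**2 = 49/36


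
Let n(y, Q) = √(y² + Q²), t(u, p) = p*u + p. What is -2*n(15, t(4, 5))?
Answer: -10*√34 ≈ -58.310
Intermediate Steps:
t(u, p) = p + p*u
n(y, Q) = √(Q² + y²)
-2*n(15, t(4, 5)) = -2*√((5*(1 + 4))² + 15²) = -2*√((5*5)² + 225) = -2*√(25² + 225) = -2*√(625 + 225) = -10*√34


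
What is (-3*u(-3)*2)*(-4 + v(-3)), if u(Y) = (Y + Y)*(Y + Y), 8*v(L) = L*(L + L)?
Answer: 378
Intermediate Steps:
v(L) = L²/4 (v(L) = (L*(L + L))/8 = (L*(2*L))/8 = (2*L²)/8 = L²/4)
u(Y) = 4*Y² (u(Y) = (2*Y)*(2*Y) = 4*Y²)
(-3*u(-3)*2)*(-4 + v(-3)) = (-12*(-3)²*2)*(-4 + (¼)*(-3)²) = (-12*9*2)*(-4 + (¼)*9) = (-3*36*2)*(-4 + 9/4) = -108*2*(-7/4) = -216*(-7/4) = 378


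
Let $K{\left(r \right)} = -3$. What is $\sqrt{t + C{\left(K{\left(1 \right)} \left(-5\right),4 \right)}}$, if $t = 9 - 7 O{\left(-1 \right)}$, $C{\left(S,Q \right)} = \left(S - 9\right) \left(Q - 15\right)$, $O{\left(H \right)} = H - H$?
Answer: $i \sqrt{57} \approx 7.5498 i$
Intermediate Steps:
$O{\left(H \right)} = 0$
$C{\left(S,Q \right)} = \left(-15 + Q\right) \left(-9 + S\right)$ ($C{\left(S,Q \right)} = \left(-9 + S\right) \left(-15 + Q\right) = \left(-15 + Q\right) \left(-9 + S\right)$)
$t = 9$ ($t = 9 - 0 = 9 + 0 = 9$)
$\sqrt{t + C{\left(K{\left(1 \right)} \left(-5\right),4 \right)}} = \sqrt{9 + \left(135 - 15 \left(\left(-3\right) \left(-5\right)\right) - 36 + 4 \left(\left(-3\right) \left(-5\right)\right)\right)} = \sqrt{9 + \left(135 - 225 - 36 + 4 \cdot 15\right)} = \sqrt{9 + \left(135 - 225 - 36 + 60\right)} = \sqrt{9 - 66} = \sqrt{-57} = i \sqrt{57}$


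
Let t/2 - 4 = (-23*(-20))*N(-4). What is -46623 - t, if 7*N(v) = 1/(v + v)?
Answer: -326302/7 ≈ -46615.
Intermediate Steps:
N(v) = 1/(14*v) (N(v) = 1/(7*(v + v)) = 1/(7*((2*v))) = (1/(2*v))/7 = 1/(14*v))
t = -59/7 (t = 8 + 2*((-23*(-20))*((1/14)/(-4))) = 8 + 2*(460*((1/14)*(-¼))) = 8 + 2*(460*(-1/56)) = 8 + 2*(-115/14) = 8 - 115/7 = -59/7 ≈ -8.4286)
-46623 - t = -46623 - 1*(-59/7) = -46623 + 59/7 = -326302/7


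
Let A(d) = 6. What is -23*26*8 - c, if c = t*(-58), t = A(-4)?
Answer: -4436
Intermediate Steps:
t = 6
c = -348 (c = 6*(-58) = -348)
-23*26*8 - c = -23*26*8 - 1*(-348) = -598*8 + 348 = -4784 + 348 = -4436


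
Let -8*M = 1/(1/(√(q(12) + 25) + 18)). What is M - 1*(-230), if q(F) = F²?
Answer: 1809/8 ≈ 226.13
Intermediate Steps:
M = -31/8 (M = -(9/4 + √(12² + 25)/8) = -(9/4 + √(144 + 25)/8) = -1/(8*(1/(√169 + 18))) = -1/(8*(1/(13 + 18))) = -1/(8*(1/31)) = -1/(8*1/31) = -⅛*31 = -31/8 ≈ -3.8750)
M - 1*(-230) = -31/8 - 1*(-230) = -31/8 + 230 = 1809/8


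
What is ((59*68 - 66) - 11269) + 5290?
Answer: -2033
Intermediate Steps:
((59*68 - 66) - 11269) + 5290 = ((4012 - 66) - 11269) + 5290 = (3946 - 11269) + 5290 = -7323 + 5290 = -2033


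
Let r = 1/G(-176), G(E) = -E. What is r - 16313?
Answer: -2871087/176 ≈ -16313.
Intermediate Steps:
r = 1/176 (r = 1/(-1*(-176)) = 1/176 ≈ 0.0056818)
r - 16313 = 1/176 - 16313 = -2871087/176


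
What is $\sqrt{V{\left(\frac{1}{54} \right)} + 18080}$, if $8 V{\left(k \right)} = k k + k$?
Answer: $\frac{\sqrt{843540590}}{216} \approx 134.46$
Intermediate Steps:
$V{\left(k \right)} = \frac{k}{8} + \frac{k^{2}}{8}$ ($V{\left(k \right)} = \frac{k k + k}{8} = \frac{k^{2} + k}{8} = \frac{k + k^{2}}{8} = \frac{k}{8} + \frac{k^{2}}{8}$)
$\sqrt{V{\left(\frac{1}{54} \right)} + 18080} = \sqrt{\frac{1 + \frac{1}{54}}{8 \cdot 54} + 18080} = \sqrt{\frac{1}{8} \cdot \frac{1}{54} \left(1 + \frac{1}{54}\right) + 18080} = \sqrt{\frac{1}{8} \cdot \frac{1}{54} \cdot \frac{55}{54} + 18080} = \sqrt{\frac{55}{23328} + 18080} = \sqrt{\frac{421770295}{23328}} = \frac{\sqrt{843540590}}{216}$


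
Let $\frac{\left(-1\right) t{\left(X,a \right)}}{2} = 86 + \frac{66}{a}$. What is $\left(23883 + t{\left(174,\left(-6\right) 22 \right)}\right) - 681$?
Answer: $23031$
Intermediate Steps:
$t{\left(X,a \right)} = -172 - \frac{132}{a}$ ($t{\left(X,a \right)} = - 2 \left(86 + \frac{66}{a}\right) = -172 - \frac{132}{a}$)
$\left(23883 + t{\left(174,\left(-6\right) 22 \right)}\right) - 681 = \left(23883 - \left(172 + \frac{132}{\left(-6\right) 22}\right)\right) - 681 = \left(23883 - \left(172 + \frac{132}{-132}\right)\right) - 681 = \left(23883 - 171\right) - 681 = 23712 - 681 = 23031$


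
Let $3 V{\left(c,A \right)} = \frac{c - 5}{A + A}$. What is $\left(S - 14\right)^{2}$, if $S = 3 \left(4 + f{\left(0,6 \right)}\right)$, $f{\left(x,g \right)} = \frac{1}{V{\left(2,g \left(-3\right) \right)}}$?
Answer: $11236$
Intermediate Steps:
$V{\left(c,A \right)} = \frac{-5 + c}{6 A}$ ($V{\left(c,A \right)} = \frac{\left(c - 5\right) \frac{1}{A + A}}{3} = \frac{\left(-5 + c\right) \frac{1}{2 A}}{3} = \frac{\frac{1}{2} \frac{1}{A} \left(-5 + c\right)}{3} = \frac{-5 + c}{6 A}$)
$f{\left(x,g \right)} = 6 g$ ($f{\left(x,g \right)} = \frac{1}{\frac{1}{6} \frac{1}{g \left(-3\right)} \left(-5 + 2\right)} = \frac{1}{\frac{1}{6} \frac{1}{\left(-3\right) g} \left(-3\right)} = \frac{1}{\frac{1}{6} \left(- \frac{1}{3 g}\right) \left(-3\right)} = \frac{1}{\frac{1}{6} \frac{1}{g}} = 6 g$)
$S = 120$ ($S = 3 \left(4 + 6 \cdot 6\right) = 3 \left(4 + 36\right) = 3 \cdot 40 = 120$)
$\left(S - 14\right)^{2} = \left(120 - 14\right)^{2} = 106^{2} = 11236$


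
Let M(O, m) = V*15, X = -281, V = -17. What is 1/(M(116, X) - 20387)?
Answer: -1/20642 ≈ -4.8445e-5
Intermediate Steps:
M(O, m) = -255 (M(O, m) = -17*15 = -255)
1/(M(116, X) - 20387) = 1/(-255 - 20387) = 1/(-20642) = -1/20642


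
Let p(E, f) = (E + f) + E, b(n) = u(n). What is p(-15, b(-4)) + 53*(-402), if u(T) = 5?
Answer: -21331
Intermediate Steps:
b(n) = 5
p(E, f) = f + 2*E
p(-15, b(-4)) + 53*(-402) = (5 + 2*(-15)) + 53*(-402) = (5 - 30) - 21306 = -25 - 21306 = -21331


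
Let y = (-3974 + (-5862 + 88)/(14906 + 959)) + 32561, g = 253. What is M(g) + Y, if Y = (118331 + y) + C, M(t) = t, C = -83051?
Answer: 1017258026/15865 ≈ 64120.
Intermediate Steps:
y = 453526981/15865 (y = (-3974 - 5774/15865) + 32561 = -63053284/15865 + 32561 = 453526981/15865 ≈ 28587.)
Y = 1013244181/15865 (Y = (118331 + 453526981/15865) - 83051 = 2330848296/15865 - 83051 = 1013244181/15865 ≈ 63867.)
M(g) + Y = 253 + 1013244181/15865 = 1017258026/15865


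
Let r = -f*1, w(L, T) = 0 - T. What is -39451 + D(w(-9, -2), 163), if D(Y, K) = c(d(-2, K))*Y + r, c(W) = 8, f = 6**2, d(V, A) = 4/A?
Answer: -39471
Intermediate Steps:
f = 36
w(L, T) = -T
r = -36 (r = -1*36*1 = -36*1 = -36)
D(Y, K) = -36 + 8*Y (D(Y, K) = 8*Y - 36 = -36 + 8*Y)
-39451 + D(w(-9, -2), 163) = -39451 + (-36 + 8*(-1*(-2))) = -39451 + (-36 + 8*2) = -39451 + (-36 + 16) = -39451 - 20 = -39471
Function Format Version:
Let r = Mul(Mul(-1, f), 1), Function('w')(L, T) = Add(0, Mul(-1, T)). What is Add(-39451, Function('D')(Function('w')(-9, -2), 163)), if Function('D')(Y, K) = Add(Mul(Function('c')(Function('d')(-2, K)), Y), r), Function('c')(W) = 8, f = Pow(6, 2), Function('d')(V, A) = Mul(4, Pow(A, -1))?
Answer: -39471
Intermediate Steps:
f = 36
Function('w')(L, T) = Mul(-1, T)
r = -36 (r = Mul(Mul(-1, 36), 1) = Mul(-36, 1) = -36)
Function('D')(Y, K) = Add(-36, Mul(8, Y)) (Function('D')(Y, K) = Add(Mul(8, Y), -36) = Add(-36, Mul(8, Y)))
Add(-39451, Function('D')(Function('w')(-9, -2), 163)) = Add(-39451, Add(-36, Mul(8, Mul(-1, -2)))) = Add(-39451, Add(-36, Mul(8, 2))) = Add(-39451, Add(-36, 16)) = Add(-39451, -20) = -39471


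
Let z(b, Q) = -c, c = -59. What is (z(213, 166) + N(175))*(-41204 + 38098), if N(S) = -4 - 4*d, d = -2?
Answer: -195678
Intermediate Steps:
N(S) = 4 (N(S) = -4 - 4*(-2) = -4 + 8 = 4)
z(b, Q) = 59 (z(b, Q) = -1*(-59) = 59)
(z(213, 166) + N(175))*(-41204 + 38098) = (59 + 4)*(-41204 + 38098) = 63*(-3106) = -195678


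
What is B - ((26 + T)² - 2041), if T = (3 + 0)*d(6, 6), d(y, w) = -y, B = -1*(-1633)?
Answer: 3610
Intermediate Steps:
B = 1633
T = -18 (T = (3 + 0)*(-1*6) = 3*(-6) = -18)
B - ((26 + T)² - 2041) = 1633 - ((26 - 18)² - 2041) = 1633 - (8² - 2041) = 1633 - (64 - 2041) = 1633 - 1*(-1977) = 1633 + 1977 = 3610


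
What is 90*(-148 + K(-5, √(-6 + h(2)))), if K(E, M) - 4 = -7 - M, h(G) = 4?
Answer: -13590 - 90*I*√2 ≈ -13590.0 - 127.28*I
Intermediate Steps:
K(E, M) = -3 - M (K(E, M) = 4 + (-7 - M) = -3 - M)
90*(-148 + K(-5, √(-6 + h(2)))) = 90*(-148 + (-3 - √(-6 + 4))) = 90*(-148 + (-3 - √(-2))) = 90*(-148 + (-3 - I*√2)) = 90*(-151 - I*√2) = -13590 - 90*I*√2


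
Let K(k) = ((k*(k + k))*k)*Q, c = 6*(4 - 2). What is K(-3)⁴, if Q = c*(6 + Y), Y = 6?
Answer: 3656158440062976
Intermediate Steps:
c = 12 (c = 6*2 = 12)
Q = 144 (Q = 12*(6 + 6) = 12*12 = 144)
K(k) = 288*k³ (K(k) = ((k*(k + k))*k)*144 = ((k*(2*k))*k)*144 = ((2*k²)*k)*144 = (2*k³)*144 = 288*k³)
K(-3)⁴ = (288*(-3)³)⁴ = (288*(-27))⁴ = (-7776)⁴ = 3656158440062976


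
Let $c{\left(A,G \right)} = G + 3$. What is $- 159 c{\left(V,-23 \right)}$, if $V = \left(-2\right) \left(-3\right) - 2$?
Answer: $3180$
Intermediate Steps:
$V = 4$ ($V = 6 - 2 = 4$)
$c{\left(A,G \right)} = 3 + G$
$- 159 c{\left(V,-23 \right)} = - 159 \left(3 - 23\right) = \left(-159\right) \left(-20\right) = 3180$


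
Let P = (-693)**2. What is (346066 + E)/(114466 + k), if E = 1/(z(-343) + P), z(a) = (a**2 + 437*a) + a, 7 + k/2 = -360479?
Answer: -154921289825/271510901984 ≈ -0.57059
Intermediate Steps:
k = -720972 (k = -14 + 2*(-360479) = -14 - 720958 = -720972)
z(a) = a**2 + 438*a
P = 480249
E = 1/447664 (E = 1/(-343*(438 - 343) + 480249) = 1/(-343*95 + 480249) = 1/(-32585 + 480249) = 1/447664 ≈ 2.2338e-6)
(346066 + E)/(114466 + k) = (346066 + 1/447664)/(114466 - 720972) = (154921289825/447664)/(-606506) = (154921289825/447664)*(-1/606506) = -154921289825/271510901984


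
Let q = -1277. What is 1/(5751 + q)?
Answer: 1/4474 ≈ 0.00022351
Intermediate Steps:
1/(5751 + q) = 1/(5751 - 1277) = 1/4474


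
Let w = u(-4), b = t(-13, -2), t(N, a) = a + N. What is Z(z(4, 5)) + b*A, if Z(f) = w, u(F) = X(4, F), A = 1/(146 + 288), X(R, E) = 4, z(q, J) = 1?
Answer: 1721/434 ≈ 3.9654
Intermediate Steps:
t(N, a) = N + a
b = -15 (b = -13 - 2 = -15)
A = 1/434 ≈ 0.0023041
u(F) = 4
w = 4
Z(f) = 4
Z(z(4, 5)) + b*A = 4 - 15*1/434 = 4 - 15/434 = 1721/434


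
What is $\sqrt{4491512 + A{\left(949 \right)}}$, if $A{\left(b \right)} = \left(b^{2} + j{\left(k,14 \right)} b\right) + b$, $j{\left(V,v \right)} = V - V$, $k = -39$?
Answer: $\sqrt{5393062} \approx 2322.3$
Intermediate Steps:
$j{\left(V,v \right)} = 0$
$A{\left(b \right)} = b + b^{2}$ ($A{\left(b \right)} = \left(b^{2} + 0 b\right) + b = \left(b^{2} + 0\right) + b = b^{2} + b = b + b^{2}$)
$\sqrt{4491512 + A{\left(949 \right)}} = \sqrt{4491512 + 949 \left(1 + 949\right)} = \sqrt{4491512 + 949 \cdot 950} = \sqrt{4491512 + 901550} = \sqrt{5393062}$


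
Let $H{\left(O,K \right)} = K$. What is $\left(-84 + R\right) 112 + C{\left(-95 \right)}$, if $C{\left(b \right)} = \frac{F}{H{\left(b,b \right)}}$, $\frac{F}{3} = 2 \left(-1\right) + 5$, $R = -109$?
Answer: $- \frac{2053529}{95} \approx -21616.0$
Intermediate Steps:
$F = 9$ ($F = 3 \left(2 \left(-1\right) + 5\right) = 3 \left(-2 + 5\right) = 3 \cdot 3 = 9$)
$C{\left(b \right)} = \frac{9}{b}$
$\left(-84 + R\right) 112 + C{\left(-95 \right)} = \left(-84 - 109\right) 112 + \frac{9}{-95} = \left(-193\right) 112 + 9 \left(- \frac{1}{95}\right) = -21616 - \frac{9}{95} = - \frac{2053529}{95}$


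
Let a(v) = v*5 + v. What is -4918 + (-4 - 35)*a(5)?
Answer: -6088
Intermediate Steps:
a(v) = 6*v (a(v) = 5*v + v = 6*v)
-4918 + (-4 - 35)*a(5) = -4918 + (-4 - 35)*(6*5) = -4918 - 39*30 = -4918 - 1170 = -6088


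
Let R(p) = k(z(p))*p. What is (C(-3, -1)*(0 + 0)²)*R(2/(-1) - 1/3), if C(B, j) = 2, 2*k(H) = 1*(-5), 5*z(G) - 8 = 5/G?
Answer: 0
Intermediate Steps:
z(G) = 8/5 + 1/G (z(G) = 8/5 + (5/G)/5 = 8/5 + 1/G)
k(H) = -5/2 (k(H) = (1*(-5))/2 = (½)*(-5) = -5/2)
R(p) = -5*p/2
(C(-3, -1)*(0 + 0)²)*R(2/(-1) - 1/3) = (2*(0 + 0)²)*(-5*(2/(-1) - 1/3)/2) = (2*0²)*(-5*(2*(-1) - 1*⅓)/2) = (2*0)*(-5*(-2 - ⅓)/2) = 0*(-5/2*(-7/3)) = 0*(35/6) = 0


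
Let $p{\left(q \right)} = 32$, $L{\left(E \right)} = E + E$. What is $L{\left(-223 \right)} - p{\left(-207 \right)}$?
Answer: $-478$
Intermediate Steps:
$L{\left(E \right)} = 2 E$
$L{\left(-223 \right)} - p{\left(-207 \right)} = 2 \left(-223\right) - 32 = -446 - 32 = -478$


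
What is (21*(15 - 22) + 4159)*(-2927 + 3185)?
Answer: 1035096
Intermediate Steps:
(21*(15 - 22) + 4159)*(-2927 + 3185) = (21*(-7) + 4159)*258 = (-147 + 4159)*258 = 4012*258 = 1035096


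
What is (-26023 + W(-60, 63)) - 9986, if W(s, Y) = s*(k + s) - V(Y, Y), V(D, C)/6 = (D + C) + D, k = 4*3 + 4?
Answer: -34503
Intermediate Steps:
k = 16 (k = 12 + 4 = 16)
V(D, C) = 6*C + 12*D (V(D, C) = 6*((D + C) + D) = 6*((C + D) + D) = 6*(C + 2*D) = 6*C + 12*D)
W(s, Y) = -18*Y + s*(16 + s) (W(s, Y) = s*(16 + s) - (6*Y + 12*Y) = s*(16 + s) - 18*Y = -18*Y + s*(16 + s))
(-26023 + W(-60, 63)) - 9986 = (-26023 + ((-60)² - 18*63 + 16*(-60))) - 9986 = (-26023 + (3600 - 1134 - 960)) - 9986 = (-26023 + 1506) - 9986 = -24517 - 9986 = -34503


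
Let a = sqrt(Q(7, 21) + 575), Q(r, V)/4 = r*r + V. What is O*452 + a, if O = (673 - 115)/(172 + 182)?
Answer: 42036/59 + 3*sqrt(95) ≈ 741.71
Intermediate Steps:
Q(r, V) = 4*V + 4*r**2 (Q(r, V) = 4*(r*r + V) = 4*(r**2 + V) = 4*(V + r**2) = 4*V + 4*r**2)
a = 3*sqrt(95) (a = sqrt((4*21 + 4*7**2) + 575) = sqrt((84 + 4*49) + 575) = sqrt((84 + 196) + 575) = sqrt(280 + 575) = sqrt(855) = 3*sqrt(95) ≈ 29.240)
O = 93/59 (O = 558/354 = 558*(1/354) = 93/59 ≈ 1.5763)
O*452 + a = (93/59)*452 + 3*sqrt(95) = 42036/59 + 3*sqrt(95)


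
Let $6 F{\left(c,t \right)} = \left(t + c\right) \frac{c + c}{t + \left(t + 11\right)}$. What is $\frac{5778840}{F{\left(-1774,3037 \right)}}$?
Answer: $- \frac{17582120700}{373427} \approx -47083.0$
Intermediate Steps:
$F{\left(c,t \right)} = \frac{c \left(c + t\right)}{3 \left(11 + 2 t\right)}$ ($F{\left(c,t \right)} = \frac{\left(t + c\right) \frac{c + c}{t + \left(t + 11\right)}}{6} = \frac{\left(c + t\right) \frac{2 c}{t + \left(11 + t\right)}}{6} = \frac{\left(c + t\right) \frac{2 c}{11 + 2 t}}{6} = \frac{2 c \frac{1}{11 + 2 t} \left(c + t\right)}{6} = \frac{c \left(c + t\right)}{3 \left(11 + 2 t\right)}$)
$\frac{5778840}{F{\left(-1774,3037 \right)}} = \frac{5778840}{\frac{1}{3} \left(-1774\right) \frac{1}{11 + 2 \cdot 3037} \left(-1774 + 3037\right)} = \frac{5778840}{\frac{1}{3} \left(-1774\right) \frac{1}{11 + 6074} \cdot 1263} = \frac{5778840}{\frac{1}{3} \left(-1774\right) \frac{1}{6085} \cdot 1263} = \frac{5778840}{- \frac{746854}{6085}} = 5778840 \left(- \frac{6085}{746854}\right) = - \frac{17582120700}{373427}$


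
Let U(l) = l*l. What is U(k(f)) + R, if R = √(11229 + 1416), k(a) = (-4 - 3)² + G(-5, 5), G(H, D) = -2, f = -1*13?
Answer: 2209 + 3*√1405 ≈ 2321.4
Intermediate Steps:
f = -13
k(a) = 47 (k(a) = (-4 - 3)² - 2 = (-7)² - 2 = 49 - 2 = 47)
R = 3*√1405 (R = √12645 = 3*√1405 ≈ 112.45)
U(l) = l²
U(k(f)) + R = 47² + 3*√1405 = 2209 + 3*√1405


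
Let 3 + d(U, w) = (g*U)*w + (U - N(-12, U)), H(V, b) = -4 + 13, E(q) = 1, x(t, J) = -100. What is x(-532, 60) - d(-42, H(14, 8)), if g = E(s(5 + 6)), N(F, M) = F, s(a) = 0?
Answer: 311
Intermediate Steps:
H(V, b) = 9
g = 1
d(U, w) = 9 + U + U*w (d(U, w) = -3 + ((1*U)*w + (U - 1*(-12))) = -3 + (U*w + (U + 12)) = -3 + (U*w + (12 + U)) = -3 + (12 + U + U*w) = 9 + U + U*w)
x(-532, 60) - d(-42, H(14, 8)) = -100 - (9 - 42 - 42*9) = -100 - (9 - 42 - 378) = -100 - 1*(-411) = -100 + 411 = 311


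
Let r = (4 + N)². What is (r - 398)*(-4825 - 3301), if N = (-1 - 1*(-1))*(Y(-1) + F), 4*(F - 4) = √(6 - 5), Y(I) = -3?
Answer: 3104132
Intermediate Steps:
F = 17/4 (F = 4 + √(6 - 5)/4 = 4 + √1/4 = 4 + (¼)*1 = 4 + ¼ = 17/4 ≈ 4.2500)
N = 0 (N = (-1 - 1*(-1))*(-3 + 17/4) = (-1 + 1)*(5/4) = 0*(5/4) = 0)
r = 16 (r = (4 + 0)² = 4² = 16)
(r - 398)*(-4825 - 3301) = (16 - 398)*(-4825 - 3301) = -382*(-8126) = 3104132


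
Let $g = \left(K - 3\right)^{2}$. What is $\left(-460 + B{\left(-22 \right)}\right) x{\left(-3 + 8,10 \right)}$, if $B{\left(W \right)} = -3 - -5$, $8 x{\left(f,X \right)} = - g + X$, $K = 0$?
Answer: $- \frac{229}{4} \approx -57.25$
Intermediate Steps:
$g = 9$ ($g = \left(0 - 3\right)^{2} = \left(-3\right)^{2} = 9$)
$x{\left(f,X \right)} = - \frac{9}{8} + \frac{X}{8}$ ($x{\left(f,X \right)} = \frac{\left(-1\right) 9 + X}{8} = \frac{-9 + X}{8} = - \frac{9}{8} + \frac{X}{8}$)
$B{\left(W \right)} = 2$ ($B{\left(W \right)} = -3 + 5 = 2$)
$\left(-460 + B{\left(-22 \right)}\right) x{\left(-3 + 8,10 \right)} = \left(-460 + 2\right) \left(- \frac{9}{8} + \frac{1}{8} \cdot 10\right) = - 458 \left(- \frac{9}{8} + \frac{5}{4}\right) = \left(-458\right) \frac{1}{8} = - \frac{229}{4}$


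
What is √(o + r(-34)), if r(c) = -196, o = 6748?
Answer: 6*√182 ≈ 80.944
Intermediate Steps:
√(o + r(-34)) = √(6748 - 196) = √6552 = 6*√182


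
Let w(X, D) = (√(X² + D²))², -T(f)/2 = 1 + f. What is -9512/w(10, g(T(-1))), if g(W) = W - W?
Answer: -2378/25 ≈ -95.120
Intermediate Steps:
T(f) = -2 - 2*f (T(f) = -2*(1 + f) = -2 - 2*f)
g(W) = 0
w(X, D) = D² + X² (w(X, D) = (√(D² + X²))² = D² + X²)
-9512/w(10, g(T(-1))) = -9512/(0² + 10²) = -9512/(0 + 100) = -9512/100 = -9512*1/100 = -2378/25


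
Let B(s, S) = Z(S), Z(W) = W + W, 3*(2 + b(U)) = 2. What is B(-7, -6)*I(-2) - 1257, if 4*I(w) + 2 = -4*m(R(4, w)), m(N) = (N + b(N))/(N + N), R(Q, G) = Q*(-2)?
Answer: -1244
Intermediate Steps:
b(U) = -4/3 (b(U) = -2 + (⅓)*2 = -2 + ⅔ = -4/3)
R(Q, G) = -2*Q
Z(W) = 2*W
B(s, S) = 2*S
m(N) = (-4/3 + N)/(2*N) (m(N) = (N - 4/3)/(N + N) = (-4/3 + N)/((2*N)) = (-4/3 + N)*(1/(2*N)) = (-4/3 + N)/(2*N))
I(w) = -13/12 (I(w) = -½ + (-2*(-4 + 3*(-2*4))/(3*((-2*4))))/4 = -½ + (-2*(-4 + 3*(-8))/(3*(-8)))/4 = -½ + (-2*(-1)*(-4 - 24)/(3*8))/4 = -½ + (-2*(-1)*(-28)/(3*8))/4 = -½ + (-4*7/12)/4 = -½ + (¼)*(-7/3) = -½ - 7/12 = -13/12)
B(-7, -6)*I(-2) - 1257 = (2*(-6))*(-13/12) - 1257 = -12*(-13/12) - 1257 = 13 - 1257 = -1244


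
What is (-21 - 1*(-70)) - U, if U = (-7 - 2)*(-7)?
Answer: -14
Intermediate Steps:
U = 63 (U = -9*(-7) = 63)
(-21 - 1*(-70)) - U = (-21 - 1*(-70)) - 1*63 = (-21 + 70) - 63 = 49 - 63 = -14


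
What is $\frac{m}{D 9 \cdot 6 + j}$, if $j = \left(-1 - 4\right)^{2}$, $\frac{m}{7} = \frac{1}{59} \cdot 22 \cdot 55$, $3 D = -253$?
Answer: $- \frac{1210}{38173} \approx -0.031698$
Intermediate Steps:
$D = - \frac{253}{3}$ ($D = \frac{1}{3} \left(-253\right) = - \frac{253}{3} \approx -84.333$)
$m = \frac{8470}{59}$ ($m = 7 \cdot \frac{1}{59} \cdot 22 \cdot 55 = 7 \cdot \frac{22}{59} \cdot 55 = 7 \cdot \frac{1210}{59} = \frac{8470}{59} \approx 143.56$)
$j = 25$ ($j = \left(-5\right)^{2} = 25$)
$\frac{m}{D 9 \cdot 6 + j} = \frac{8470}{59 \left(- \frac{253 \cdot 9 \cdot 6}{3} + 25\right)} = \frac{8470}{59 \left(\left(- \frac{253}{3}\right) 54 + 25\right)} = \frac{8470}{59 \left(-4554 + 25\right)} = \frac{8470}{59 \left(-4529\right)} = \frac{8470}{59} \left(- \frac{1}{4529}\right) = - \frac{1210}{38173}$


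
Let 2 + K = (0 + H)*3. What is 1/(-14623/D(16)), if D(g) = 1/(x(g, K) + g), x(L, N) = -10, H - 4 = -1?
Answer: -1/87738 ≈ -1.1398e-5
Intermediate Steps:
H = 3 (H = 4 - 1 = 3)
K = 7 (K = -2 + (0 + 3)*3 = -2 + 3*3 = -2 + 9 = 7)
D(g) = 1/(-10 + g)
1/(-14623/D(16)) = 1/(-14623/(1/(-10 + 16))) = 1/(-14623/(1/6)) = 1/(-14623/1/6) = 1/(-14623*6) = 1/(-87738) = -1/87738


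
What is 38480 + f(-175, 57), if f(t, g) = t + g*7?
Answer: 38704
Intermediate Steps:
f(t, g) = t + 7*g
38480 + f(-175, 57) = 38480 + (-175 + 7*57) = 38480 + (-175 + 399) = 38480 + 224 = 38704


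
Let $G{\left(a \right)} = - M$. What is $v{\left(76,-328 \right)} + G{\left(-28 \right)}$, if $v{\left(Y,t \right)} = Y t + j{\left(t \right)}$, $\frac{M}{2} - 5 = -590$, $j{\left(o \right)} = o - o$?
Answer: $-23758$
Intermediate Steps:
$j{\left(o \right)} = 0$
$M = -1170$ ($M = 10 + 2 \left(-590\right) = 10 - 1180 = -1170$)
$v{\left(Y,t \right)} = Y t$ ($v{\left(Y,t \right)} = Y t + 0 = Y t$)
$G{\left(a \right)} = 1170$ ($G{\left(a \right)} = \left(-1\right) \left(-1170\right) = 1170$)
$v{\left(76,-328 \right)} + G{\left(-28 \right)} = 76 \left(-328\right) + 1170 = -24928 + 1170 = -23758$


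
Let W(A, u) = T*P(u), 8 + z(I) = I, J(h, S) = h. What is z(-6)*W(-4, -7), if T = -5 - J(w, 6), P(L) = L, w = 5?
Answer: -980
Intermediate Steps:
z(I) = -8 + I
T = -10 (T = -5 - 1*5 = -5 - 5 = -10)
W(A, u) = -10*u
z(-6)*W(-4, -7) = (-8 - 6)*(-10*(-7)) = -14*70 = -980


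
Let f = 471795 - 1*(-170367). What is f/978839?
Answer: 642162/978839 ≈ 0.65604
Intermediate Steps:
f = 642162 (f = 471795 + 170367 = 642162)
f/978839 = 642162/978839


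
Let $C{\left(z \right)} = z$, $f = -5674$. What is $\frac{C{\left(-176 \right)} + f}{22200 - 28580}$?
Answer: $\frac{585}{638} \approx 0.91693$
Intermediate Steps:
$\frac{C{\left(-176 \right)} + f}{22200 - 28580} = \frac{-176 - 5674}{22200 - 28580} = - \frac{5850}{-6380} = \left(-5850\right) \left(- \frac{1}{6380}\right) = \frac{585}{638}$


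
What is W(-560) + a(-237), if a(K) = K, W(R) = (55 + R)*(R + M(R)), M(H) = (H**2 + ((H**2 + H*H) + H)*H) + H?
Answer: 177055989363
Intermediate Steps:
M(H) = H + H**2 + H*(H + 2*H**2) (M(H) = (H**2 + ((H**2 + H**2) + H)*H) + H = (H**2 + (2*H**2 + H)*H) + H = (H**2 + (H + 2*H**2)*H) + H = (H**2 + H*(H + 2*H**2)) + H = H + H**2 + H*(H + 2*H**2))
W(R) = (55 + R)*(R + R*(1 + 2*R + 2*R**2))
W(-560) + a(-237) = 2*(-560)*(55 + (-560)**3 + 56*(-560) + 56*(-560)**2) - 237 = 2*(-560)*(55 - 175616000 - 31360 + 56*313600) - 237 = 2*(-560)*(55 - 175616000 - 31360 + 17561600) - 237 = 2*(-560)*(-158085705) - 237 = 177055989600 - 237 = 177055989363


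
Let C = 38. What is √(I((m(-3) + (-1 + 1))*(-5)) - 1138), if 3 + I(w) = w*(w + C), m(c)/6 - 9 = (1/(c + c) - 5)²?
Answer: √39774649/6 ≈ 1051.1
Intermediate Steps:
m(c) = 54 + 6*(-5 + 1/(2*c))² (m(c) = 54 + 6*(1/(c + c) - 5)² = 54 + 6*(1/(2*c) - 5)² = 54 + 6*(-5 + 1/(2*c))²)
I(w) = -3 + w*(38 + w) (I(w) = -3 + w*(w + 38) = -3 + w*(38 + w))
√(I((m(-3) + (-1 + 1))*(-5)) - 1138) = √((-3 + (((204 - 30/(-3) + (3/2)/(-3)²) + (-1 + 1))*(-5))² + 38*(((204 - 30/(-3) + (3/2)/(-3)²) + (-1 + 1))*(-5))) - 1138) = √((-3 + (((204 - 30*(-⅓) + (3/2)*(⅑)) + 0)*(-5))² + 38*(((204 - 30*(-⅓) + (3/2)*(⅑)) + 0)*(-5))) - 1138) = √((-3 + (((204 + 10 + ⅙) + 0)*(-5))² + 38*(((204 + 10 + ⅙) + 0)*(-5))) - 1138) = √((-3 + ((1285/6 + 0)*(-5))² + 38*((1285/6 + 0)*(-5))) - 1138) = √((-3 + ((1285/6)*(-5))² + 38*((1285/6)*(-5))) - 1138) = √((-3 + (-6425/6)² + 38*(-6425/6)) - 1138) = √((-3 + 41280625/36 - 122075/3) - 1138) = √(39815617/36 - 1138) = √(39774649/36) = √39774649/6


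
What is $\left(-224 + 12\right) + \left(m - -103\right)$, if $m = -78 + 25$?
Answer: $-162$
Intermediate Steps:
$m = -53$
$\left(-224 + 12\right) + \left(m - -103\right) = \left(-224 + 12\right) - -50 = -212 + \left(-53 + 103\right) = -212 + 50 = -162$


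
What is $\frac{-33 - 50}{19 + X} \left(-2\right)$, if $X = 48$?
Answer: $\frac{166}{67} \approx 2.4776$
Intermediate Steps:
$\frac{-33 - 50}{19 + X} \left(-2\right) = \frac{-33 - 50}{19 + 48} \left(-2\right) = - \frac{83}{67} \left(-2\right) = \left(-83\right) \frac{1}{67} \left(-2\right) = \left(- \frac{83}{67}\right) \left(-2\right) = \frac{166}{67}$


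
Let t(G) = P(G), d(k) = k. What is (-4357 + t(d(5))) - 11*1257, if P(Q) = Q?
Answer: -18179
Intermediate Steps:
t(G) = G
(-4357 + t(d(5))) - 11*1257 = (-4357 + 5) - 11*1257 = -4352 - 13827 = -18179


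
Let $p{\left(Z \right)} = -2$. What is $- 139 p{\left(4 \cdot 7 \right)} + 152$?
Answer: $430$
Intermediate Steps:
$- 139 p{\left(4 \cdot 7 \right)} + 152 = \left(-139\right) \left(-2\right) + 152 = 278 + 152 = 430$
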